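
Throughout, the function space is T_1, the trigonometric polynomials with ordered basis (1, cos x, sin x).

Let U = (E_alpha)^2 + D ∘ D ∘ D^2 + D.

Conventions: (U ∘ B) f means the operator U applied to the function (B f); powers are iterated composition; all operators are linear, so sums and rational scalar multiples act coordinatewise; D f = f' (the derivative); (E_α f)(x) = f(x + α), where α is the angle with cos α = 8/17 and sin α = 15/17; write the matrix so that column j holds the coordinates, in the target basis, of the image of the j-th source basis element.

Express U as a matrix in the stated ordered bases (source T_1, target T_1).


image of 1: 1
image of cos x: (128/289)cos x - (529/289)sin x
image of sin x: (529/289)cos x + (128/289)sin x
each image's coordinates form column j of the matrix

the matrix is [[1, 0, 0]; [0, 128/289, 529/289]; [0, -529/289, 128/289]] (rows listed top to bottom)


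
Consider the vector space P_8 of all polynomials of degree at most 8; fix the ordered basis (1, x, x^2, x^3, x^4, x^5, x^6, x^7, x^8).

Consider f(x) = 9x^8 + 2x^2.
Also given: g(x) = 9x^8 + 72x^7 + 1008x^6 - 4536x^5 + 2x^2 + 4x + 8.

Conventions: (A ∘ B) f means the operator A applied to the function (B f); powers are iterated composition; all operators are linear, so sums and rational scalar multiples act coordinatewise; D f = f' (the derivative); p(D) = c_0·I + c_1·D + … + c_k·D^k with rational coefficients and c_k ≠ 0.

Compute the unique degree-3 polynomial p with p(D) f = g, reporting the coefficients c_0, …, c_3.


D^0 f = 9x^8 + 2x^2
D^1 f = 72x^7 + 4x
D^2 f = 504x^6 + 4
D^3 f = 3024x^5
matching coefficients of g against c_0 f + c_1 Df + … from the top degree down determines the c_i
solution: c_0 = 1, c_1 = 1, c_2 = 2, c_3 = -3/2

c_0 = 1, c_1 = 1, c_2 = 2, c_3 = -3/2


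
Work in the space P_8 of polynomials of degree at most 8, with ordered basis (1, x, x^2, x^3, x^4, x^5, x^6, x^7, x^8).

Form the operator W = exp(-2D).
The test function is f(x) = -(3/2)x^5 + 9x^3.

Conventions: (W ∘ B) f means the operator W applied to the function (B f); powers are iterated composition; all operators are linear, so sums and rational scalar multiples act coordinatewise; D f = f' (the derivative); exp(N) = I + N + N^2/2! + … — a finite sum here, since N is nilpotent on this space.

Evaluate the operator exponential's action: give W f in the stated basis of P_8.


order-1 term: 15x^4 - 54x^2
order-2 term: -60x^3 + 108x
order-3 term: 120x^2 - 72
order-4 term: -120x
order-5 term: 48
the series for exp(-2D) f terminates at order 5
exp(-2D) f = -(3/2)x^5 + 15x^4 - 51x^3 + 66x^2 - 12x - 24

the result is g(x) = -(3/2)x^5 + 15x^4 - 51x^3 + 66x^2 - 12x - 24


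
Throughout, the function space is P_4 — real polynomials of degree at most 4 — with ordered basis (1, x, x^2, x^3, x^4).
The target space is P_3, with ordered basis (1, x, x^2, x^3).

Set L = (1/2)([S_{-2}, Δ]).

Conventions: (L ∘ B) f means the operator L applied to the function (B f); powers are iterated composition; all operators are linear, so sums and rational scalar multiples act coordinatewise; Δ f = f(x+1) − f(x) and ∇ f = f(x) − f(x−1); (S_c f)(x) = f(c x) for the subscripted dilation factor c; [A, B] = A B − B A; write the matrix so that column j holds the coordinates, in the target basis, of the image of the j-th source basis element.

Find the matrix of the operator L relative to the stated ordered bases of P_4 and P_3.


the matrix is [[0, 3/2, -3/2, 9/2, -15/2]; [0, 0, -6, 9, -36]; [0, 0, 0, 18, -36]; [0, 0, 0, 0, -48]] (rows listed top to bottom)

image of 1: 0
image of x: 3/2
image of x^2: -6x - 3/2
image of x^3: 18x^2 + 9x + 9/2
image of x^4: -48x^3 - 36x^2 - 36x - 15/2
each image's coordinates form column j of the matrix


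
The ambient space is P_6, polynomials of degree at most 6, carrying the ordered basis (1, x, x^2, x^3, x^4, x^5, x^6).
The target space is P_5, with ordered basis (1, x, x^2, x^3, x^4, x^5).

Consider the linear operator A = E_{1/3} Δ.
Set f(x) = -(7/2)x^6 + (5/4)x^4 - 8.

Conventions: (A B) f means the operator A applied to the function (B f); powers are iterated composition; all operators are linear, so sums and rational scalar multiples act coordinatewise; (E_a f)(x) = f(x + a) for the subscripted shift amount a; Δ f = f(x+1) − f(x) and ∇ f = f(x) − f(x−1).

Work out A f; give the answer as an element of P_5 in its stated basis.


the image equals g(x) = -21x^5 - (175/2)x^4 - (475/3)x^3 - (1375/9)x^2 - (2072/27)x - 5095/324

Δ f = -21x^5 - (105/2)x^4 - 65x^3 - 45x^2 - 16x - 9/4
E_{1/3} Δ f = -21x^5 - (175/2)x^4 - (475/3)x^3 - (1375/9)x^2 - (2072/27)x - 5095/324


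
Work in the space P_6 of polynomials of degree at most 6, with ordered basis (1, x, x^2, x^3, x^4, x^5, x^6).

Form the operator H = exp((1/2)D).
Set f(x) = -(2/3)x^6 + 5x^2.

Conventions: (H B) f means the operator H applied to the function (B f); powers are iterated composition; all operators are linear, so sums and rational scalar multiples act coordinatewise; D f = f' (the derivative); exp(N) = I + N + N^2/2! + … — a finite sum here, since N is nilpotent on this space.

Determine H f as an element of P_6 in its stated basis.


order-1 term: -2x^5 + 5x
order-2 term: -(5/2)x^4 + 5/4
order-3 term: -(5/3)x^3
order-4 term: -(5/8)x^2
order-5 term: -(1/8)x
order-6 term: -1/96
the series for exp((1/2)D) f terminates at order 6
exp((1/2)D) f = -(2/3)x^6 - 2x^5 - (5/2)x^4 - (5/3)x^3 + (35/8)x^2 + (39/8)x + 119/96

the image equals g(x) = -(2/3)x^6 - 2x^5 - (5/2)x^4 - (5/3)x^3 + (35/8)x^2 + (39/8)x + 119/96


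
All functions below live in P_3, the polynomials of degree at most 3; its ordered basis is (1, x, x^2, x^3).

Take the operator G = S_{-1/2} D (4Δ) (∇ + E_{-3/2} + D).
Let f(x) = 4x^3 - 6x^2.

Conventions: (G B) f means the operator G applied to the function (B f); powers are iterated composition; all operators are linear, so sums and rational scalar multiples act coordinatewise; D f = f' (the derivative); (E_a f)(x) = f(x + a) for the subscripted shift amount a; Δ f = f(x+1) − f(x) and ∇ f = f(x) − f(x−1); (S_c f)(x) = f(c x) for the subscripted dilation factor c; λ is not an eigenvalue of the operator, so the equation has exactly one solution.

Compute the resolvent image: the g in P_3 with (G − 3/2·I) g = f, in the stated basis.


the result is g(x) = -(8/3)x^3 + 4x^2 + (64/3)x - 64/3

write g with unknown coordinates in the stated basis and equate coefficients in (G − 3/2·I) g = f
solving from the highest basis element down gives g = -(8/3)x^3 + 4x^2 + (64/3)x - 64/3
check: G g = 32x - 32
so G g − 3/2·g = 4x^3 - 6x^2 = f ✓


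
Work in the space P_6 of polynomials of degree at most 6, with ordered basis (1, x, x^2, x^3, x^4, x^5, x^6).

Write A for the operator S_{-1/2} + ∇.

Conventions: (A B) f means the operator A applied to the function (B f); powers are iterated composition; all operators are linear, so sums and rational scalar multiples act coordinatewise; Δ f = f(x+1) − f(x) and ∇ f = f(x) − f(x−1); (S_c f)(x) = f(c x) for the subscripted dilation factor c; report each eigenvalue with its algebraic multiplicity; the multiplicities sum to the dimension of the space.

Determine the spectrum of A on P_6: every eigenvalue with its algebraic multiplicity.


λ = -1/2 (multiplicity 1), λ = -1/8 (multiplicity 1), λ = -1/32 (multiplicity 1), λ = 1/64 (multiplicity 1), λ = 1/16 (multiplicity 1), λ = 1/4 (multiplicity 1), λ = 1 (multiplicity 1)

image of 1: 1
image of x: -(1/2)x + 1
image of x^2: (1/4)x^2 + 2x - 1
image of x^3: -(1/8)x^3 + 3x^2 - 3x + 1
image of x^4: (1/16)x^4 + 4x^3 - 6x^2 + 4x - 1
image of x^5: -(1/32)x^5 + 5x^4 - 10x^3 + 10x^2 - 5x + 1
image of x^6: (1/64)x^6 + 6x^5 - 15x^4 + 20x^3 - 15x^2 + 6x - 1
the matrix is upper triangular; its diagonal is (1, -1/2, 1/4, -1/8, 1/16, -1/32, 1/64)
for a triangular matrix the eigenvalues are the diagonal entries, with algebraic multiplicity their repetition count


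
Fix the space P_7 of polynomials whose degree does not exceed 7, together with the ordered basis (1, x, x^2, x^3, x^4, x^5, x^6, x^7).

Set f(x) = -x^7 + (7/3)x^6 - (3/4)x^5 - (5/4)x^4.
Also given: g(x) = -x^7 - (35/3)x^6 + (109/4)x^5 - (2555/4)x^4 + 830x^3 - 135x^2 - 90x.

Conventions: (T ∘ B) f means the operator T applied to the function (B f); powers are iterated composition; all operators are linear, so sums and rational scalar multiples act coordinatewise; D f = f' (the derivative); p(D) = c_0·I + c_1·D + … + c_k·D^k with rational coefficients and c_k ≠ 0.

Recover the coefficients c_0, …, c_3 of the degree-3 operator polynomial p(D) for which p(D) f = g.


p(D) = I + 2·D + 3·D^3, i.e. c_0 = 1, c_1 = 2, c_2 = 0, c_3 = 3

D^0 f = -x^7 + (7/3)x^6 - (3/4)x^5 - (5/4)x^4
D^1 f = -7x^6 + 14x^5 - (15/4)x^4 - 5x^3
D^2 f = -42x^5 + 70x^4 - 15x^3 - 15x^2
D^3 f = -210x^4 + 280x^3 - 45x^2 - 30x
matching coefficients of g against c_0 f + c_1 Df + … from the top degree down determines the c_i
solution: c_0 = 1, c_1 = 2, c_2 = 0, c_3 = 3


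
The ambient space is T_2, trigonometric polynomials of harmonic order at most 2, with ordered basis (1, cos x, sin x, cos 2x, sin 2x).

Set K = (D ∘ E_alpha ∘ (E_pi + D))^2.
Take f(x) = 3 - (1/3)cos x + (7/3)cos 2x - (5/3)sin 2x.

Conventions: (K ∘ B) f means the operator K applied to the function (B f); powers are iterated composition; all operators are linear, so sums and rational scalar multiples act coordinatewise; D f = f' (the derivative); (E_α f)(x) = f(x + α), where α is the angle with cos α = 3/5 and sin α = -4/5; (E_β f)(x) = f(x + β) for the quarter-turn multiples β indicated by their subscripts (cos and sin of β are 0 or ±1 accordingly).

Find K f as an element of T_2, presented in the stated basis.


E_pi f = 3 + (1/3)cos x + (7/3)cos 2x - (5/3)sin 2x
D f = (1/3)sin x - (10/3)cos 2x - (14/3)sin 2x
(E_pi + D) f = 3 + (1/3)cos x + (1/3)sin x - cos 2x - (19/3)sin 2x
E_alpha (E_pi + D) f = 3 - (1/15)cos x + (7/15)sin x + (159/25)cos 2x + (61/75)sin 2x
D E_alpha (E_pi + D) f = (7/15)cos x + (1/15)sin x + (122/75)cos 2x - (318/25)sin 2x
E_pi (D ∘ E_alpha ∘ (E_pi + D)) f = -(7/15)cos x - (1/15)sin x + (122/75)cos 2x - (318/25)sin 2x
D (D ∘ E_alpha ∘ (E_pi + D)) f = (1/15)cos x - (7/15)sin x - (636/25)cos 2x - (244/75)sin 2x
(E_pi + D) (D ∘ E_alpha ∘ (E_pi + D)) f = -(2/5)cos x - (8/15)sin x - (1786/75)cos 2x - (1198/75)sin 2x
E_alpha (E_pi + D) (D ∘ E_alpha ∘ (E_pi + D)) f = (14/75)cos x - (16/25)sin x + (41254/1875)cos 2x - (34478/1875)sin 2x
D E_alpha (E_pi + D) (D ∘ E_alpha ∘ (E_pi + D)) f = -(16/25)cos x - (14/75)sin x - (68956/1875)cos 2x - (82508/1875)sin 2x

the image equals g(x) = -(16/25)cos x - (14/75)sin x - (68956/1875)cos 2x - (82508/1875)sin 2x


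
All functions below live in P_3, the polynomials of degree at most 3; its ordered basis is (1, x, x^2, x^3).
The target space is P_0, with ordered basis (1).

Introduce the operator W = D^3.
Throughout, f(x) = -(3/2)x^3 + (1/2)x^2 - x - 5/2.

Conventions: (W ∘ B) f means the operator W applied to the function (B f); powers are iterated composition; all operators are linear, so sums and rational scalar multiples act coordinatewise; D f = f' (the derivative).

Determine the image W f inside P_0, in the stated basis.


the image equals g(x) = -9

D f = -(9/2)x^2 + x - 1
D D f = -9x + 1
D D D f = -9


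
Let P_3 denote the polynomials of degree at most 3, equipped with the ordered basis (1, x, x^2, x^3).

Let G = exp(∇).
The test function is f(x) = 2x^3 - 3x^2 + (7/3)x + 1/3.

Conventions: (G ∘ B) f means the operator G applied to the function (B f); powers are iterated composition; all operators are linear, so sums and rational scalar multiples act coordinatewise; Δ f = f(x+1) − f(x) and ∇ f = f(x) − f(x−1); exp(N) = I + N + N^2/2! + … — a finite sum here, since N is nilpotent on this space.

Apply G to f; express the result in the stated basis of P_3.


order-1 term: 6x^2 - 12x + 22/3
order-2 term: 6x - 9
order-3 term: 2
the series for exp(∇) f terminates at order 3
exp(∇) f = 2x^3 + 3x^2 - (11/3)x + 2/3

g(x) = 2x^3 + 3x^2 - (11/3)x + 2/3


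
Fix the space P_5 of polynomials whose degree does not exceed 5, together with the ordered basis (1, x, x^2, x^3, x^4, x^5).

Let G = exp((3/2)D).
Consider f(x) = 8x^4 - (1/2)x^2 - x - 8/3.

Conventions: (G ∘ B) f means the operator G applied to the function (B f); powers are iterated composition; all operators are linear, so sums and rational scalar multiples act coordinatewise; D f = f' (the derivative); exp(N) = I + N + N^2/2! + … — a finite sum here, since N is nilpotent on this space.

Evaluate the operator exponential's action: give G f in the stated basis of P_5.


order-1 term: 48x^3 - (3/2)x - 3/2
order-2 term: 108x^2 - 9/8
order-3 term: 108x
order-4 term: 81/2
the series for exp((3/2)D) f terminates at order 4
exp((3/2)D) f = 8x^4 + 48x^3 + (215/2)x^2 + (211/2)x + 845/24

the result is g(x) = 8x^4 + 48x^3 + (215/2)x^2 + (211/2)x + 845/24


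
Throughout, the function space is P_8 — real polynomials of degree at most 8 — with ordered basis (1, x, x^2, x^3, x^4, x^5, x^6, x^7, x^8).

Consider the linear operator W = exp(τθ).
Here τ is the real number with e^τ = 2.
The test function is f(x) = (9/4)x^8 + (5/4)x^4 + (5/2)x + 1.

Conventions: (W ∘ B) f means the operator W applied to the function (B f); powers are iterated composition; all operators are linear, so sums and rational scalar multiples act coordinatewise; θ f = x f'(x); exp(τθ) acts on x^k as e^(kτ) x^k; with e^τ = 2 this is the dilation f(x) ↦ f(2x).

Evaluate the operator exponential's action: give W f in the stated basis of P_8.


exp(τθ) x^k = e^(kτ) x^k; with e^τ = 2 this sends x^k to 2^k x^k
x ↦ 2 x
x^4 ↦ 16 x^4
x^8 ↦ 256 x^8
applying this coordinatewise to f: exp(τθ) f = 576x^8 + 20x^4 + 5x + 1

the result is g(x) = 576x^8 + 20x^4 + 5x + 1


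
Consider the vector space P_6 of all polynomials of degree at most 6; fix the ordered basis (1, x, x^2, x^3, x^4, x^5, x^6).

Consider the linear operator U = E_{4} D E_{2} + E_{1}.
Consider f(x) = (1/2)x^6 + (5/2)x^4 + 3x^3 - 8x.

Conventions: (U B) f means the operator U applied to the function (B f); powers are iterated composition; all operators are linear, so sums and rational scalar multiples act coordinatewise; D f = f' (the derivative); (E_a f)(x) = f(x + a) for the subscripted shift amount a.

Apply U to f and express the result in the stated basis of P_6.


E_{2} f = (1/2)x^6 + 6x^5 + (65/2)x^4 + 103x^3 + 198x^2 + 204x + 80
D E_{2} f = 3x^5 + 30x^4 + 130x^3 + 309x^2 + 396x + 204
E_{4} D E_{2} f = 3x^5 + 90x^4 + 1090x^3 + 6669x^2 + 20628x + 25804
E_{1} f = (1/2)x^6 + 3x^5 + 10x^4 + 23x^3 + (63/2)x^2 + 14x - 2
(E_{4} D E_{2} + E_{1}) f = (1/2)x^6 + 6x^5 + 100x^4 + 1113x^3 + (13401/2)x^2 + 20642x + 25802

g(x) = (1/2)x^6 + 6x^5 + 100x^4 + 1113x^3 + (13401/2)x^2 + 20642x + 25802


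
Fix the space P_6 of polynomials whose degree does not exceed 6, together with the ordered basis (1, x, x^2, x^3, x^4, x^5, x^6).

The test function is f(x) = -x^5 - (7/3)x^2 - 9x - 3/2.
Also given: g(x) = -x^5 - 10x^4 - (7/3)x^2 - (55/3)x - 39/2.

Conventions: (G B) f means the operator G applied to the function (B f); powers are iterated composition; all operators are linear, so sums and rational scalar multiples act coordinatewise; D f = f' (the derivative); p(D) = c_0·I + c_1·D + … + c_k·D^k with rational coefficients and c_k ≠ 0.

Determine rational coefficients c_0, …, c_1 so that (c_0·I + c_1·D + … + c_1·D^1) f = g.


D^0 f = -x^5 - (7/3)x^2 - 9x - 3/2
D^1 f = -5x^4 - (14/3)x - 9
matching coefficients of g against c_0 f + c_1 Df + … from the top degree down determines the c_i
solution: c_0 = 1, c_1 = 2

c_0 = 1, c_1 = 2


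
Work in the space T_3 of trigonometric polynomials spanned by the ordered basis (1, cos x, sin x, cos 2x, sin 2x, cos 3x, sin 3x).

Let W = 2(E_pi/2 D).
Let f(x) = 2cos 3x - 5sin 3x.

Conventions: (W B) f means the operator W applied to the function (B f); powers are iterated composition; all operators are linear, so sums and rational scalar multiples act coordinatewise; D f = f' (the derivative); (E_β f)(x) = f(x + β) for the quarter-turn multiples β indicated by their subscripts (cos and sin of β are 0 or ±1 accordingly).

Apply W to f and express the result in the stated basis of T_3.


the result is g(x) = 12cos 3x - 30sin 3x

D f = -15cos 3x - 6sin 3x
E_pi/2 D f = 6cos 3x - 15sin 3x
(2(E_pi/2 D)) f = 12cos 3x - 30sin 3x


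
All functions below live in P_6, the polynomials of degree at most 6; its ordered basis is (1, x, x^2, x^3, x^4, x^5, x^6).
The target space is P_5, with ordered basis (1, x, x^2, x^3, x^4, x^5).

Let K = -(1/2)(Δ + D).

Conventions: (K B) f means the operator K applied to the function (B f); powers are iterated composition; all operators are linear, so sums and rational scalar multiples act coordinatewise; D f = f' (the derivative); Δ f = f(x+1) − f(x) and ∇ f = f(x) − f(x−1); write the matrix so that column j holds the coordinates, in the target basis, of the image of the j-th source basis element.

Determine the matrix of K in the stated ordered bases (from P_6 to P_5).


image of 1: 0
image of x: -1
image of x^2: -2x - 1/2
image of x^3: -3x^2 - (3/2)x - 1/2
image of x^4: -4x^3 - 3x^2 - 2x - 1/2
image of x^5: -5x^4 - 5x^3 - 5x^2 - (5/2)x - 1/2
image of x^6: -6x^5 - (15/2)x^4 - 10x^3 - (15/2)x^2 - 3x - 1/2
each image's coordinates form column j of the matrix

the matrix is [[0, -1, -1/2, -1/2, -1/2, -1/2, -1/2]; [0, 0, -2, -3/2, -2, -5/2, -3]; [0, 0, 0, -3, -3, -5, -15/2]; [0, 0, 0, 0, -4, -5, -10]; [0, 0, 0, 0, 0, -5, -15/2]; [0, 0, 0, 0, 0, 0, -6]] (rows listed top to bottom)


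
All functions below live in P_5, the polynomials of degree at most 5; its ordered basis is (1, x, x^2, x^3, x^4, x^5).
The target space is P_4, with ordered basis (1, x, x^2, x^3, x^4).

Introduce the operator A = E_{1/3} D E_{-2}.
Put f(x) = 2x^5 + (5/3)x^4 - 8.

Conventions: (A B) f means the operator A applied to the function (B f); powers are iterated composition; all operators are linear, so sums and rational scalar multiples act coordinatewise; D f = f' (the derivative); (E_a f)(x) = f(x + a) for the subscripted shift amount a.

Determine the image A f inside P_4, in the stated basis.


E_{-2} f = 2x^5 - (55/3)x^4 + (200/3)x^3 - 120x^2 + (320/3)x - 136/3
D E_{-2} f = 10x^4 - (220/3)x^3 + 200x^2 - 240x + 320/3
E_{1/3} D E_{-2} f = 10x^4 - 60x^3 + (400/3)x^2 - (3500/27)x + 1250/27

g(x) = 10x^4 - 60x^3 + (400/3)x^2 - (3500/27)x + 1250/27


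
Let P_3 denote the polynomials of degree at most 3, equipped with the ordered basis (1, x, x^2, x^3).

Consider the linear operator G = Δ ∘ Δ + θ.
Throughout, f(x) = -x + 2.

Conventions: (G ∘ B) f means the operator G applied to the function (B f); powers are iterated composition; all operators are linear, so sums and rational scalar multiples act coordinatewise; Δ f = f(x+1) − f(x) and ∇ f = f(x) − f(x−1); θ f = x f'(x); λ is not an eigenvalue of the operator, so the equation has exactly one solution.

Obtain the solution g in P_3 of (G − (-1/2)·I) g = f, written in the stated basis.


write g with unknown coordinates in the stated basis and equate coefficients in (G − (-1/2)·I) g = f
solving from the highest basis element down gives g = -(2/3)x + 4
check: G g = -(2/3)x
so G g − (-1/2)·g = -x + 2 = f ✓

g(x) = -(2/3)x + 4


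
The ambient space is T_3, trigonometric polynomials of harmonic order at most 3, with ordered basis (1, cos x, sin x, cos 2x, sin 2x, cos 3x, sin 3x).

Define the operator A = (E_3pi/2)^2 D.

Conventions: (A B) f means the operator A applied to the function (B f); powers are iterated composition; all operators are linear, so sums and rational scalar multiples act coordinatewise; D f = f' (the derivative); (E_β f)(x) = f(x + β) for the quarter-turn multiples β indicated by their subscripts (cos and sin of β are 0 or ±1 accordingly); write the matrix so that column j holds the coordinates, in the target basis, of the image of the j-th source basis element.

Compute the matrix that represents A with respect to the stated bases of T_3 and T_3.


the matrix is [[0, 0, 0, 0, 0, 0, 0]; [0, 0, -1, 0, 0, 0, 0]; [0, 1, 0, 0, 0, 0, 0]; [0, 0, 0, 0, 2, 0, 0]; [0, 0, 0, -2, 0, 0, 0]; [0, 0, 0, 0, 0, 0, -3]; [0, 0, 0, 0, 0, 3, 0]] (rows listed top to bottom)

image of 1: 0
image of cos x: sin x
image of sin x: -cos x
image of cos 2x: -2sin 2x
image of sin 2x: 2cos 2x
image of cos 3x: 3sin 3x
image of sin 3x: -3cos 3x
each image's coordinates form column j of the matrix


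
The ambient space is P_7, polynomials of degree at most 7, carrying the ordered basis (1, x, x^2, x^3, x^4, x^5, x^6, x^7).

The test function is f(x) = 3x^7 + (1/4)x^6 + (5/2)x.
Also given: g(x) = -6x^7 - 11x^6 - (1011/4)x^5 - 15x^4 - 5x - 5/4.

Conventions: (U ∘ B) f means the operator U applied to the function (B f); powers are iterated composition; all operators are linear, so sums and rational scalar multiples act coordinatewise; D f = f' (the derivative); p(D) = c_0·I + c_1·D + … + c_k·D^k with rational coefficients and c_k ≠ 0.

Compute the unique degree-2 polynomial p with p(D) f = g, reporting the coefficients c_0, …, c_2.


c_0 = -2, c_1 = -1/2, c_2 = -2

D^0 f = 3x^7 + (1/4)x^6 + (5/2)x
D^1 f = 21x^6 + (3/2)x^5 + 5/2
D^2 f = 126x^5 + (15/2)x^4
matching coefficients of g against c_0 f + c_1 Df + … from the top degree down determines the c_i
solution: c_0 = -2, c_1 = -1/2, c_2 = -2


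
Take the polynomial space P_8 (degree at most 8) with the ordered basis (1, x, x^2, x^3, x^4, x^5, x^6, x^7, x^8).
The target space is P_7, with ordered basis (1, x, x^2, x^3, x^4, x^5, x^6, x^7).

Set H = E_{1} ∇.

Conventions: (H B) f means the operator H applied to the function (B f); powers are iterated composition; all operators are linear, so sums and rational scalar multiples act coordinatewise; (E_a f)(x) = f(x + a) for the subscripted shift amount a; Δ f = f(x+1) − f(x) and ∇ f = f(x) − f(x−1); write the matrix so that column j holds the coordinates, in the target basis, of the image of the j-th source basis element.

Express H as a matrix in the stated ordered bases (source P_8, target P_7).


image of 1: 0
image of x: 1
image of x^2: 2x + 1
image of x^3: 3x^2 + 3x + 1
image of x^4: 4x^3 + 6x^2 + 4x + 1
image of x^5: 5x^4 + 10x^3 + 10x^2 + 5x + 1
image of x^6: 6x^5 + 15x^4 + 20x^3 + 15x^2 + 6x + 1
image of x^7: 7x^6 + 21x^5 + 35x^4 + 35x^3 + 21x^2 + 7x + 1
image of x^8: 8x^7 + 28x^6 + 56x^5 + 70x^4 + 56x^3 + 28x^2 + 8x + 1
each image's coordinates form column j of the matrix

the matrix is [[0, 1, 1, 1, 1, 1, 1, 1, 1]; [0, 0, 2, 3, 4, 5, 6, 7, 8]; [0, 0, 0, 3, 6, 10, 15, 21, 28]; [0, 0, 0, 0, 4, 10, 20, 35, 56]; [0, 0, 0, 0, 0, 5, 15, 35, 70]; [0, 0, 0, 0, 0, 0, 6, 21, 56]; [0, 0, 0, 0, 0, 0, 0, 7, 28]; [0, 0, 0, 0, 0, 0, 0, 0, 8]] (rows listed top to bottom)


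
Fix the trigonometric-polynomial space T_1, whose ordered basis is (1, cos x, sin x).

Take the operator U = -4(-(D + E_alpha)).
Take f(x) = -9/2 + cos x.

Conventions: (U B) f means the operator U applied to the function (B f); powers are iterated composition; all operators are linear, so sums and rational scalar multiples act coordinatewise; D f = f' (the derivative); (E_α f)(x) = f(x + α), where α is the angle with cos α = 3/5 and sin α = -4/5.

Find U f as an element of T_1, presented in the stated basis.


D f = -sin x
E_alpha f = -9/2 + (3/5)cos x + (4/5)sin x
(D + E_alpha) f = -9/2 + (3/5)cos x - (1/5)sin x
(-(D + E_alpha)) f = 9/2 - (3/5)cos x + (1/5)sin x
(-4(-(D + E_alpha))) f = -18 + (12/5)cos x - (4/5)sin x

the result is g(x) = -18 + (12/5)cos x - (4/5)sin x


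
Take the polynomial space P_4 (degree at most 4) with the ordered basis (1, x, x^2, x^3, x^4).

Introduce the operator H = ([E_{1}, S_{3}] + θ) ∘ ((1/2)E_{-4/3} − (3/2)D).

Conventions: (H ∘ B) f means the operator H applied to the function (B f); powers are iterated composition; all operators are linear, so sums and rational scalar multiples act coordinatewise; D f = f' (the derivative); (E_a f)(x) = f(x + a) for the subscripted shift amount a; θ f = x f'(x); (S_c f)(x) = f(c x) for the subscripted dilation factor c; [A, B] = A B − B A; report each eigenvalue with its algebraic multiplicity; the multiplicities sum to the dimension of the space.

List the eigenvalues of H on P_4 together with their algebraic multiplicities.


image of 1: 0
image of x: (1/2)x + 1
image of x^2: x^2 + (5/3)x - 14/3
image of x^3: (3/2)x^3 + 14x^2 - (118/3)x - 101/3
image of x^4: 2x^4 + 82x^3 - (724/3)x^2 - (11036/27)x - 4108/27
the matrix is upper triangular; its diagonal is (0, 1/2, 1, 3/2, 2)
for a triangular matrix the eigenvalues are the diagonal entries, with algebraic multiplicity their repetition count

λ = 0 (multiplicity 1), λ = 1/2 (multiplicity 1), λ = 1 (multiplicity 1), λ = 3/2 (multiplicity 1), λ = 2 (multiplicity 1)


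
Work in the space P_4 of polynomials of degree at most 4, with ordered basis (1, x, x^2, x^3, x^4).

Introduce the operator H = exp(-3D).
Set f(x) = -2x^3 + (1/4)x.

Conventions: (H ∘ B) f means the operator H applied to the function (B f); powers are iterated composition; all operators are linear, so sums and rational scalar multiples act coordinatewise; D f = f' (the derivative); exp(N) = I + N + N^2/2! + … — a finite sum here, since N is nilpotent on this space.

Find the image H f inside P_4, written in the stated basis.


g(x) = -2x^3 + 18x^2 - (215/4)x + 213/4

order-1 term: 18x^2 - 3/4
order-2 term: -54x
order-3 term: 54
the series for exp(-3D) f terminates at order 3
exp(-3D) f = -2x^3 + 18x^2 - (215/4)x + 213/4


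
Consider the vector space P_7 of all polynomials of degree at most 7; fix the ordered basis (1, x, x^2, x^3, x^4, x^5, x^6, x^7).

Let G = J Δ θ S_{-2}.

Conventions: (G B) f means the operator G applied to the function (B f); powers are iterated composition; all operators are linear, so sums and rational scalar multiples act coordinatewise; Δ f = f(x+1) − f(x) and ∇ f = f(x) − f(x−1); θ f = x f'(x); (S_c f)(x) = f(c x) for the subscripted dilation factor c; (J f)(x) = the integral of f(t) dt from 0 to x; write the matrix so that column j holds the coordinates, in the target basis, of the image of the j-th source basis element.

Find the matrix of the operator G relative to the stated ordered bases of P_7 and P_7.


the matrix is [[0, 0, 0, 0, 0, 0, 0, 0]; [0, -2, 8, -24, 64, -160, 384, -896]; [0, 0, 8, -36, 128, -400, 1152, -3136]; [0, 0, 0, -24, 128, -1600/3, 1920, -6272]; [0, 0, 0, 0, 64, -400, 1920, -7840]; [0, 0, 0, 0, 0, -160, 1152, -6272]; [0, 0, 0, 0, 0, 0, 384, -3136]; [0, 0, 0, 0, 0, 0, 0, -896]] (rows listed top to bottom)

image of 1: 0
image of x: -2x
image of x^2: 8x^2 + 8x
image of x^3: -24x^3 - 36x^2 - 24x
image of x^4: 64x^4 + 128x^3 + 128x^2 + 64x
image of x^5: -160x^5 - 400x^4 - (1600/3)x^3 - 400x^2 - 160x
image of x^6: 384x^6 + 1152x^5 + 1920x^4 + 1920x^3 + 1152x^2 + 384x
image of x^7: -896x^7 - 3136x^6 - 6272x^5 - 7840x^4 - 6272x^3 - 3136x^2 - 896x
each image's coordinates form column j of the matrix


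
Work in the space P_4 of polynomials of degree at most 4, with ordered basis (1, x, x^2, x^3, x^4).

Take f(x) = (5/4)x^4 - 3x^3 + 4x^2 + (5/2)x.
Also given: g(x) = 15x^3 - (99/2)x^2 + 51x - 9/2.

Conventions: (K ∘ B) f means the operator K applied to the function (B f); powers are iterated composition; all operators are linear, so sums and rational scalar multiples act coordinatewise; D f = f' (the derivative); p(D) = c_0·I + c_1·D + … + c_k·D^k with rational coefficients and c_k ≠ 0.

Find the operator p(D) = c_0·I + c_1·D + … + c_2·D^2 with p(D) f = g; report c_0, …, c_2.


D^0 f = (5/4)x^4 - 3x^3 + 4x^2 + (5/2)x
D^1 f = 5x^3 - 9x^2 + 8x + 5/2
D^2 f = 15x^2 - 18x + 8
matching coefficients of g against c_0 f + c_1 Df + … from the top degree down determines the c_i
solution: c_0 = 0, c_1 = 3, c_2 = -3/2

p(D) = 3·D − (3/2)·D^2, i.e. c_0 = 0, c_1 = 3, c_2 = -3/2


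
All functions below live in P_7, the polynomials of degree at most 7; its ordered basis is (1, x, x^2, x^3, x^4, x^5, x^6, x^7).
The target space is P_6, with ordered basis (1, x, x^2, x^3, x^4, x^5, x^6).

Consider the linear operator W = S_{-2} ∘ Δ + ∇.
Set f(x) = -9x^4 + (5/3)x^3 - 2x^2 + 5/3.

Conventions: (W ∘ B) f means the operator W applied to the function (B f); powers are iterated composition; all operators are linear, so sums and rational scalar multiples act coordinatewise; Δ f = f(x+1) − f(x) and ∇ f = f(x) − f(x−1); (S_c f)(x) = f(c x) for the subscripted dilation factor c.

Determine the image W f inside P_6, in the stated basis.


the result is g(x) = 252x^3 - 137x^2 + 25x + 10/3

Δ f = -36x^3 - 49x^2 - 35x - 28/3
S_{-2} Δ f = 288x^3 - 196x^2 + 70x - 28/3
∇ f = -36x^3 + 59x^2 - 45x + 38/3
(S_{-2} ∘ Δ + ∇) f = 252x^3 - 137x^2 + 25x + 10/3


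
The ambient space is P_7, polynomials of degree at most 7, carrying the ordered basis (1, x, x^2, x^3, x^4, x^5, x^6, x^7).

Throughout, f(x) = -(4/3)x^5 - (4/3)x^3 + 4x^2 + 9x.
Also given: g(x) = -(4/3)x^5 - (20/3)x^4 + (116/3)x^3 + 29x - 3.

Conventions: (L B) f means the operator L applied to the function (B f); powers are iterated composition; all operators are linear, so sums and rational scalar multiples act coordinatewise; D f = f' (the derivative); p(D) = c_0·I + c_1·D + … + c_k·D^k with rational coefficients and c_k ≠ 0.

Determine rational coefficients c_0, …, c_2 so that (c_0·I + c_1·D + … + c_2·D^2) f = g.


c_0 = 1, c_1 = 1, c_2 = -3/2

D^0 f = -(4/3)x^5 - (4/3)x^3 + 4x^2 + 9x
D^1 f = -(20/3)x^4 - 4x^2 + 8x + 9
D^2 f = -(80/3)x^3 - 8x + 8
matching coefficients of g against c_0 f + c_1 Df + … from the top degree down determines the c_i
solution: c_0 = 1, c_1 = 1, c_2 = -3/2


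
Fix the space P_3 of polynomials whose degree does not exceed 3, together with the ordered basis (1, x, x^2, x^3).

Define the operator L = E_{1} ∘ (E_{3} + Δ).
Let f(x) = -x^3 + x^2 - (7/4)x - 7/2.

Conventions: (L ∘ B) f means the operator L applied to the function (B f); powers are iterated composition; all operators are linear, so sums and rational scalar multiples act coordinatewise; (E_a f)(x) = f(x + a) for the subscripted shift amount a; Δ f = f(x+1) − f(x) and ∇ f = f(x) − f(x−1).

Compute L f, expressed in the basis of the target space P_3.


the result is g(x) = -x^3 - 14x^2 - (195/4)x - 257/4

E_{3} f = -x^3 - 8x^2 - (91/4)x - 107/4
Δ f = -3x^2 - x - 7/4
(E_{3} + Δ) f = -x^3 - 11x^2 - (95/4)x - 57/2
E_{1} (E_{3} + Δ) f = -x^3 - 14x^2 - (195/4)x - 257/4


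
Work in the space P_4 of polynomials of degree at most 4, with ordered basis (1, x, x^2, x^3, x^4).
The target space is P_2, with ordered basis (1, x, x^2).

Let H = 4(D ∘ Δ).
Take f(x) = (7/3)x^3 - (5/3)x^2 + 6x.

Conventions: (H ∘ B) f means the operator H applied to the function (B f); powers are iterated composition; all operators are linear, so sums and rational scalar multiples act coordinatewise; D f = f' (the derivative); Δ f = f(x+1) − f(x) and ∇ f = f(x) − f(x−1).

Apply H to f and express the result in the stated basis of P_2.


Δ f = 7x^2 + (11/3)x + 20/3
D Δ f = 14x + 11/3
(4(D ∘ Δ)) f = 56x + 44/3

g(x) = 56x + 44/3


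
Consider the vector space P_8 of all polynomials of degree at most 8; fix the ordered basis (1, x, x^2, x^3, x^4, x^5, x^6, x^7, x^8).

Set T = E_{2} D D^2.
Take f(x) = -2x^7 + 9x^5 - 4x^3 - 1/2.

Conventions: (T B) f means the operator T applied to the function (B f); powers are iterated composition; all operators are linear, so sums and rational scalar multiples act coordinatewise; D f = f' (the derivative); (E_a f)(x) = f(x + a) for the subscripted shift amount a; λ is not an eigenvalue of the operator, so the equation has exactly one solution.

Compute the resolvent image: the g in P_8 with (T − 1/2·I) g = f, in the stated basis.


write g with unknown coordinates in the stated basis and equate coefficients in (T − 1/2·I) g = f
solving from the highest basis element down gives g = 4x^7 - 18x^5 + 1680x^4 + 13448x^3 + 38160x^2 + 125760x + 340897
check: T g = 840x^4 + 6720x^3 + 19080x^2 + 62880x + 170448
so T g − 1/2·g = -2x^7 + 9x^5 - 4x^3 - 1/2 = f ✓

the image equals g(x) = 4x^7 - 18x^5 + 1680x^4 + 13448x^3 + 38160x^2 + 125760x + 340897


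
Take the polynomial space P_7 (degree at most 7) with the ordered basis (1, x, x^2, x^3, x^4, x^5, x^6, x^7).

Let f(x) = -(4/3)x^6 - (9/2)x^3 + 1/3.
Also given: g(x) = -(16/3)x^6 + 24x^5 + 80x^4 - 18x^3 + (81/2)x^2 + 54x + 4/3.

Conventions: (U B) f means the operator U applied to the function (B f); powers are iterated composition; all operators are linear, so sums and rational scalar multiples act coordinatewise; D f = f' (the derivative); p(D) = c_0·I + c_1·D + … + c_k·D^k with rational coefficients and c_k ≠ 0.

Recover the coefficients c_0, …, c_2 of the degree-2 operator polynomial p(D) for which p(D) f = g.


D^0 f = -(4/3)x^6 - (9/2)x^3 + 1/3
D^1 f = -8x^5 - (27/2)x^2
D^2 f = -40x^4 - 27x
matching coefficients of g against c_0 f + c_1 Df + … from the top degree down determines the c_i
solution: c_0 = 4, c_1 = -3, c_2 = -2

p(D) = 4·I − 3·D − 2·D^2, i.e. c_0 = 4, c_1 = -3, c_2 = -2


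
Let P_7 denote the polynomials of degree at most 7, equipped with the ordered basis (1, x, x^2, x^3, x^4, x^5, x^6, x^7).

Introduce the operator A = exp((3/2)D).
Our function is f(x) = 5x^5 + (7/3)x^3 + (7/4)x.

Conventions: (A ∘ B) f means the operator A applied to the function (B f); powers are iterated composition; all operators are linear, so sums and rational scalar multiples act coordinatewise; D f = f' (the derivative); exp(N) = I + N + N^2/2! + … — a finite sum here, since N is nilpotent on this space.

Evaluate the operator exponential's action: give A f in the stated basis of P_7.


order-1 term: (75/2)x^4 + (21/2)x^2 + 21/8
order-2 term: (225/2)x^3 + (63/4)x
order-3 term: (675/4)x^2 + 63/8
order-4 term: (2025/16)x
order-5 term: 1215/32
the series for exp((3/2)D) f terminates at order 5
exp((3/2)D) f = 5x^5 + (75/2)x^4 + (689/6)x^3 + (717/4)x^2 + (2305/16)x + 1551/32

g(x) = 5x^5 + (75/2)x^4 + (689/6)x^3 + (717/4)x^2 + (2305/16)x + 1551/32


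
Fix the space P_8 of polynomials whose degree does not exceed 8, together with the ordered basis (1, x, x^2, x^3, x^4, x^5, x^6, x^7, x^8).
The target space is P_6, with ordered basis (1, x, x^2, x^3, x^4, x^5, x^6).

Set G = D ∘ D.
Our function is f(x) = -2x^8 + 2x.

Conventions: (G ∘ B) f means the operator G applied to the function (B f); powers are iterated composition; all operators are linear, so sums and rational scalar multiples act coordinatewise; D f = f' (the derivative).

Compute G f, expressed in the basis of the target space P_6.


the image equals g(x) = -112x^6

D f = -16x^7 + 2
D D f = -112x^6


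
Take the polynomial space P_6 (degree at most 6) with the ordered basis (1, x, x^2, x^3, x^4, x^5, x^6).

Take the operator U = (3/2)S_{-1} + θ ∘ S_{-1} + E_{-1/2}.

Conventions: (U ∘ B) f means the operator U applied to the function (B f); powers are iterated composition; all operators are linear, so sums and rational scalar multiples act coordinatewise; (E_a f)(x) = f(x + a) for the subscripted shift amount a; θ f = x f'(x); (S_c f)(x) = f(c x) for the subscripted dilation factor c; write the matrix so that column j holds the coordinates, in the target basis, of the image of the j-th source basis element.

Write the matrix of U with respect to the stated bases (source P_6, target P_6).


the matrix is [[5/2, -1/2, 1/4, -1/8, 1/16, -1/32, 1/64]; [0, -3/2, -1, 3/4, -1/2, 5/16, -3/16]; [0, 0, 9/2, -3/2, 3/2, -5/4, 15/16]; [0, 0, 0, -7/2, -2, 5/2, -5/2]; [0, 0, 0, 0, 13/2, -5/2, 15/4]; [0, 0, 0, 0, 0, -11/2, -3]; [0, 0, 0, 0, 0, 0, 17/2]] (rows listed top to bottom)

image of 1: 5/2
image of x: -(3/2)x - 1/2
image of x^2: (9/2)x^2 - x + 1/4
image of x^3: -(7/2)x^3 - (3/2)x^2 + (3/4)x - 1/8
image of x^4: (13/2)x^4 - 2x^3 + (3/2)x^2 - (1/2)x + 1/16
image of x^5: -(11/2)x^5 - (5/2)x^4 + (5/2)x^3 - (5/4)x^2 + (5/16)x - 1/32
image of x^6: (17/2)x^6 - 3x^5 + (15/4)x^4 - (5/2)x^3 + (15/16)x^2 - (3/16)x + 1/64
each image's coordinates form column j of the matrix


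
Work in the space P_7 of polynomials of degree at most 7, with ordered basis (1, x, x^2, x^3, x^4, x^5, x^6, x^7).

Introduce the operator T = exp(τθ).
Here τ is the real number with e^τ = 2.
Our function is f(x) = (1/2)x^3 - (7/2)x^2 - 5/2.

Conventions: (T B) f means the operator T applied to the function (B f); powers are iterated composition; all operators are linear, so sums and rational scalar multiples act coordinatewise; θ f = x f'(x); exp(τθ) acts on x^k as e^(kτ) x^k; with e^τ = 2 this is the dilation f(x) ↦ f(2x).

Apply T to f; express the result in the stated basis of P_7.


exp(τθ) x^k = e^(kτ) x^k; with e^τ = 2 this sends x^k to 2^k x^k
x^2 ↦ 4 x^2
x^3 ↦ 8 x^3
applying this coordinatewise to f: exp(τθ) f = 4x^3 - 14x^2 - 5/2

the image equals g(x) = 4x^3 - 14x^2 - 5/2


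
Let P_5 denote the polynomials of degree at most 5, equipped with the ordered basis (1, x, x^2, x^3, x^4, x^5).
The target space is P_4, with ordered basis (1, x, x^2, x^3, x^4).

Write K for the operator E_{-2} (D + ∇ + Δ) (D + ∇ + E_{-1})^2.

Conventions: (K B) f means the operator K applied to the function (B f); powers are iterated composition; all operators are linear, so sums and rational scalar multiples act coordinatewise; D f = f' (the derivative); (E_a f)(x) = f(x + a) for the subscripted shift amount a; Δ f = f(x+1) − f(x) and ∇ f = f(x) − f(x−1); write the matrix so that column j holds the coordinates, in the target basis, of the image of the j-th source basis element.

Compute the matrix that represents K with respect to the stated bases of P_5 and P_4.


the matrix is [[0, 3, 0, -16, 48, -38]; [0, 0, 6, 0, -64, 240]; [0, 0, 0, 9, 0, -160]; [0, 0, 0, 0, 12, 0]; [0, 0, 0, 0, 0, 15]] (rows listed top to bottom)

image of 1: 0
image of x: 3
image of x^2: 6x
image of x^3: 9x^2 - 16
image of x^4: 12x^3 - 64x + 48
image of x^5: 15x^4 - 160x^2 + 240x - 38
each image's coordinates form column j of the matrix


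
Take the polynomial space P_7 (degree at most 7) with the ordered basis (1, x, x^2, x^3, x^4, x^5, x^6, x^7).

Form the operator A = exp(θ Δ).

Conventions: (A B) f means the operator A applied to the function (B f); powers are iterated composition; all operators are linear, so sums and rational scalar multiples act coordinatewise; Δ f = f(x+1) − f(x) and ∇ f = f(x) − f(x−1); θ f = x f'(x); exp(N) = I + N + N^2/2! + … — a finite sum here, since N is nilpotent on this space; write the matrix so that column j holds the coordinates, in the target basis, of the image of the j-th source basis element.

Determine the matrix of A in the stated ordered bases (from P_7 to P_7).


the matrix is [[1, 0, 0, 0, 0, 0, 0, 0]; [0, 1, 2, 9, 58, 490, 5121, 63784]; [0, 0, 1, 6, 48, 470, 5490, 74697]; [0, 0, 0, 1, 12, 150, 2070, 31920]; [0, 0, 0, 0, 1, 20, 360, 6650]; [0, 0, 0, 0, 0, 1, 30, 735]; [0, 0, 0, 0, 0, 0, 1, 42]; [0, 0, 0, 0, 0, 0, 0, 1]] (rows listed top to bottom)

image of 1: 1
image of x: x
image of x^2: x^2 + 2x
image of x^3: x^3 + 6x^2 + 9x
image of x^4: x^4 + 12x^3 + 48x^2 + 58x
image of x^5: x^5 + 20x^4 + 150x^3 + 470x^2 + 490x
image of x^6: x^6 + 30x^5 + 360x^4 + 2070x^3 + 5490x^2 + 5121x
image of x^7: x^7 + 42x^6 + 735x^5 + 6650x^4 + 31920x^3 + 74697x^2 + 63784x
each image's coordinates form column j of the matrix


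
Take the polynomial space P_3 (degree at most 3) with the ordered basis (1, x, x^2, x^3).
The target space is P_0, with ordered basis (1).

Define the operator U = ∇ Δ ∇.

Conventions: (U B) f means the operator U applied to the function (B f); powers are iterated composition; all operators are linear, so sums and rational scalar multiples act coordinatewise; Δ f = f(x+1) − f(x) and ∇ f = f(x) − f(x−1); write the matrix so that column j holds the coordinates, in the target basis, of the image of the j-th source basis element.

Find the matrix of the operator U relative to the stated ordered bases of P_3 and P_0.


the matrix is [[0, 0, 0, 6]] (rows listed top to bottom)

image of 1: 0
image of x: 0
image of x^2: 0
image of x^3: 6
each image's coordinates form column j of the matrix
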